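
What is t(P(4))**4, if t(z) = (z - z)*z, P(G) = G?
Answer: 0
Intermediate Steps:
t(z) = 0 (t(z) = 0*z = 0)
t(P(4))**4 = 0**4 = 0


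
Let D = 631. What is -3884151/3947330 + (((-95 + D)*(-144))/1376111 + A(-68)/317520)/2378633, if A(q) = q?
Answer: -20184505404539456020465/20512822957167687319404 ≈ -0.98399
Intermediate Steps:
-3884151/3947330 + (((-95 + D)*(-144))/1376111 + A(-68)/317520)/2378633 = -3884151/3947330 + (((-95 + 631)*(-144))/1376111 - 68/317520)/2378633 = -3884151*1/3947330 + ((536*(-144))*(1/1376111) - 68*1/317520)*(1/2378633) = -3884151/3947330 + (-77184*1/1376111 - 17/79380)*(1/2378633) = -3884151/3947330 + (-77184/1376111 - 17/79380)*(1/2378633) = -3884151/3947330 - 6150259807/109235691180*1/2378633 = -3884151/3947330 - 6150259807/259831619818556940 = -20184505404539456020465/20512822957167687319404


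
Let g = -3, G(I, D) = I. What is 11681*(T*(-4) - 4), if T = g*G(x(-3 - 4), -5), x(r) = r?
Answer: -1027928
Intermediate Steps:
T = 21 (T = -3*(-3 - 4) = -3*(-7) = 21)
11681*(T*(-4) - 4) = 11681*(21*(-4) - 4) = 11681*(-84 - 4) = 11681*(-88) = -1027928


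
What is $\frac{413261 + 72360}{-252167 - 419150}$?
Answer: $- \frac{485621}{671317} \approx -0.72339$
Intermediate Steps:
$\frac{413261 + 72360}{-252167 - 419150} = \frac{485621}{-671317} = 485621 \left(- \frac{1}{671317}\right) = - \frac{485621}{671317}$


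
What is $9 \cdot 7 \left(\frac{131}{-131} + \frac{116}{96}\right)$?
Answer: $\frac{105}{8} \approx 13.125$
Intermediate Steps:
$9 \cdot 7 \left(\frac{131}{-131} + \frac{116}{96}\right) = 63 \left(131 \left(- \frac{1}{131}\right) + 116 \cdot \frac{1}{96}\right) = 63 \left(-1 + \frac{29}{24}\right) = 63 \cdot \frac{5}{24} = \frac{105}{8}$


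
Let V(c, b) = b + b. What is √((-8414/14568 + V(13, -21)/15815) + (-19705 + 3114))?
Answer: I*√55043498162991268695/57598230 ≈ 128.81*I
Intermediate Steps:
V(c, b) = 2*b
√((-8414/14568 + V(13, -21)/15815) + (-19705 + 3114)) = √((-8414/14568 + (2*(-21))/15815) + (-19705 + 3114)) = √((-8414*1/14568 - 42*1/15815) - 16591) = √((-4207/7284 - 42/15815) - 16591) = √(-66839633/115196460 - 16591) = √(-1911291307493/115196460) = I*√55043498162991268695/57598230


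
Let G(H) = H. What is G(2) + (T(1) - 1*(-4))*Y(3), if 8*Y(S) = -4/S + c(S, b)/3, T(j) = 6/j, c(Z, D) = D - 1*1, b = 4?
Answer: 19/12 ≈ 1.5833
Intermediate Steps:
c(Z, D) = -1 + D (c(Z, D) = D - 1 = -1 + D)
Y(S) = ⅛ - 1/(2*S) (Y(S) = (-4/S + (-1 + 4)/3)/8 = (-4/S + 3*(⅓))/8 = (-4/S + 1)/8 = (1 - 4/S)/8 = ⅛ - 1/(2*S))
G(2) + (T(1) - 1*(-4))*Y(3) = 2 + (6/1 - 1*(-4))*((⅛)*(-4 + 3)/3) = 2 + (6*1 + 4)*((⅛)*(⅓)*(-1)) = 2 + (6 + 4)*(-1/24) = 2 + 10*(-1/24) = 2 - 5/12 = 19/12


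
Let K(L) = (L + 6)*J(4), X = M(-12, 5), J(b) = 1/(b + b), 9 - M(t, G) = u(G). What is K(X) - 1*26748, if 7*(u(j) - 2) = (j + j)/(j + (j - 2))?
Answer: -5991193/224 ≈ -26746.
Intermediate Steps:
u(j) = 2 + 2*j/(7*(-2 + 2*j)) (u(j) = 2 + ((j + j)/(j + (j - 2)))/7 = 2 + ((2*j)/(j + (-2 + j)))/7 = 2 + ((2*j)/(-2 + 2*j))/7 = 2 + (2*j/(-2 + 2*j))/7 = 2 + 2*j/(7*(-2 + 2*j)))
M(t, G) = 9 - (-14 + 15*G)/(7*(-1 + G))
J(b) = 1/(2*b)
X = 191/28 (X = (-49 + 48*5)/(7*(-1 + 5)) = (1/7)*(-49 + 240)/4 = (1/7)*(1/4)*191 = 191/28 ≈ 6.8214)
K(L) = 3/4 + L/8 (K(L) = (L + 6)*((1/2)/4) = (6 + L)*((1/2)*(1/4)) = (6 + L)*(1/8) = 3/4 + L/8)
K(X) - 1*26748 = (3/4 + (1/8)*(191/28)) - 1*26748 = (3/4 + 191/224) - 26748 = 359/224 - 26748 = -5991193/224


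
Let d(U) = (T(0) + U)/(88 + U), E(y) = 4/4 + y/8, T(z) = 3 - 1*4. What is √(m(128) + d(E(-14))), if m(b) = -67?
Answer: I*√8163110/349 ≈ 8.1866*I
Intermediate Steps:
T(z) = -1 (T(z) = 3 - 4 = -1)
E(y) = 1 + y/8 (E(y) = 4*(¼) + y*(⅛) = 1 + y/8)
d(U) = (-1 + U)/(88 + U)
√(m(128) + d(E(-14))) = √(-67 + (-1 + (1 + (⅛)*(-14)))/(88 + (1 + (⅛)*(-14)))) = √(-67 + (-1 + (1 - 7/4))/(88 + (1 - 7/4))) = √(-67 + (-1 - ¾)/(88 - ¾)) = √(-67 - 7/4/(349/4)) = √(-67 + (4/349)*(-7/4)) = √(-67 - 7/349) = √(-23390/349) = I*√8163110/349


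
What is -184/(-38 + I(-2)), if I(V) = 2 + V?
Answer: 92/19 ≈ 4.8421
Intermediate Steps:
-184/(-38 + I(-2)) = -184/(-38 + (2 - 2)) = -184/(-38 + 0) = -184/(-38) = -1/38*(-184) = 92/19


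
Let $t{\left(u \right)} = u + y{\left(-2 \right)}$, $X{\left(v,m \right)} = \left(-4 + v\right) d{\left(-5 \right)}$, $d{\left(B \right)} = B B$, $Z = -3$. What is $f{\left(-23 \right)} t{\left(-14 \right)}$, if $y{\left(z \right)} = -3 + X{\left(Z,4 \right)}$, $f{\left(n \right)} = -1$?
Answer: $192$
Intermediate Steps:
$d{\left(B \right)} = B^{2}$
$X{\left(v,m \right)} = -100 + 25 v$ ($X{\left(v,m \right)} = \left(-4 + v\right) \left(-5\right)^{2} = \left(-4 + v\right) 25 = -100 + 25 v$)
$y{\left(z \right)} = -178$ ($y{\left(z \right)} = -3 + \left(-100 + 25 \left(-3\right)\right) = -3 - 175 = -178$)
$t{\left(u \right)} = -178 + u$ ($t{\left(u \right)} = u - 178 = -178 + u$)
$f{\left(-23 \right)} t{\left(-14 \right)} = - (-178 - 14) = \left(-1\right) \left(-192\right) = 192$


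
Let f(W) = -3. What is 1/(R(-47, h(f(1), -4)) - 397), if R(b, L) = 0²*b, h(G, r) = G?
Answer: -1/397 ≈ -0.0025189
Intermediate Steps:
R(b, L) = 0 (R(b, L) = 0*b = 0)
1/(R(-47, h(f(1), -4)) - 397) = 1/(0 - 397) = 1/(-397) = -1/397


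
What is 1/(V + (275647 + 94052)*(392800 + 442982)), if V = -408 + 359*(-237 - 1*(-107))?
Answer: 1/308987722540 ≈ 3.2364e-12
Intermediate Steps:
V = -47078 (V = -408 + 359*(-237 + 107) = -408 + 359*(-130) = -408 - 46670 = -47078)
1/(V + (275647 + 94052)*(392800 + 442982)) = 1/(-47078 + (275647 + 94052)*(392800 + 442982)) = 1/(-47078 + 369699*835782) = 1/(-47078 + 308987769618) = 1/308987722540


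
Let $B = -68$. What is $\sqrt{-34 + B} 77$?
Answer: $77 i \sqrt{102} \approx 777.66 i$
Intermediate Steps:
$\sqrt{-34 + B} 77 = \sqrt{-34 - 68} \cdot 77 = \sqrt{-102} \cdot 77 = i \sqrt{102} \cdot 77 = 77 i \sqrt{102}$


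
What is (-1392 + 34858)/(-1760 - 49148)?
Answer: -16733/25454 ≈ -0.65738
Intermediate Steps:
(-1392 + 34858)/(-1760 - 49148) = 33466/(-50908) = 33466*(-1/50908) = -16733/25454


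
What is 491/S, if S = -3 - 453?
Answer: -491/456 ≈ -1.0768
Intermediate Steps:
S = -456
491/S = 491/(-456) = 491*(-1/456) = -491/456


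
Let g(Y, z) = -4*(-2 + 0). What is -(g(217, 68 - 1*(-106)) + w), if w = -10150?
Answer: 10142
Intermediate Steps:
g(Y, z) = 8 (g(Y, z) = -4*(-2) = 8)
-(g(217, 68 - 1*(-106)) + w) = -(8 - 10150) = -1*(-10142) = 10142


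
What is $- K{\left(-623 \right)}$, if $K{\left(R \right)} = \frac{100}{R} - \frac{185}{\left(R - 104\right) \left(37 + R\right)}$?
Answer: $\frac{42717455}{265411706} \approx 0.16095$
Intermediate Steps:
$K{\left(R \right)} = \frac{100}{R} - \frac{185}{\left(-104 + R\right) \left(37 + R\right)}$
$- K{\left(-623 \right)} = - \frac{5 \left(76960 - 20 \left(-623\right)^{2} + 1377 \left(-623\right)\right)}{\left(-623\right) \left(3848 - \left(-623\right)^{2} + 67 \left(-623\right)\right)} = - \frac{5 \left(-1\right) \left(76960 - 7762580 - 857871\right)}{623 \left(3848 - 388129 - 41741\right)} = - \frac{5 \left(-1\right) \left(-8543491\right)}{623 \left(-426022\right)} = - \frac{5 \left(-1\right) \left(-1\right) \left(-8543491\right)}{623 \cdot 426022} = \left(-1\right) \left(- \frac{42717455}{265411706}\right) = \frac{42717455}{265411706}$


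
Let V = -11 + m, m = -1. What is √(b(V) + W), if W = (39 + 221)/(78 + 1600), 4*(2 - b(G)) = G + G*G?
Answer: I*√21712481/839 ≈ 5.5538*I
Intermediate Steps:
V = -12 (V = -11 - 1 = -12)
b(G) = 2 - G/4 - G²/4 (b(G) = 2 - (G + G*G)/4 = 2 - (G + G²)/4 = 2 + (-G/4 - G²/4) = 2 - G/4 - G²/4)
W = 130/839 (W = 260/1678 = 260*(1/1678) = 130/839 ≈ 0.15495)
√(b(V) + W) = √((2 - ¼*(-12) - ¼*(-12)²) + 130/839) = √((2 + 3 - ¼*144) + 130/839) = √((2 + 3 - 36) + 130/839) = √(-31 + 130/839) = √(-25879/839) = I*√21712481/839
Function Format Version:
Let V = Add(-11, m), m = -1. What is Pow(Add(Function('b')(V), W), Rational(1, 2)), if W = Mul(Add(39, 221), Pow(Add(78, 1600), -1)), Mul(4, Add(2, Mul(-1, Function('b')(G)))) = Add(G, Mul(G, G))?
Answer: Mul(Rational(1, 839), I, Pow(21712481, Rational(1, 2))) ≈ Mul(5.5538, I)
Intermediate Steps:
V = -12 (V = Add(-11, -1) = -12)
Function('b')(G) = Add(2, Mul(Rational(-1, 4), G), Mul(Rational(-1, 4), Pow(G, 2))) (Function('b')(G) = Add(2, Mul(Rational(-1, 4), Add(G, Mul(G, G)))) = Add(2, Mul(Rational(-1, 4), Add(G, Pow(G, 2)))) = Add(2, Add(Mul(Rational(-1, 4), G), Mul(Rational(-1, 4), Pow(G, 2)))) = Add(2, Mul(Rational(-1, 4), G), Mul(Rational(-1, 4), Pow(G, 2))))
W = Rational(130, 839) (W = Mul(260, Pow(1678, -1)) = Mul(260, Rational(1, 1678)) = Rational(130, 839) ≈ 0.15495)
Pow(Add(Function('b')(V), W), Rational(1, 2)) = Pow(Add(Add(2, Mul(Rational(-1, 4), -12), Mul(Rational(-1, 4), Pow(-12, 2))), Rational(130, 839)), Rational(1, 2)) = Pow(Add(Add(2, 3, Mul(Rational(-1, 4), 144)), Rational(130, 839)), Rational(1, 2)) = Pow(Add(Add(2, 3, -36), Rational(130, 839)), Rational(1, 2)) = Pow(Add(-31, Rational(130, 839)), Rational(1, 2)) = Pow(Rational(-25879, 839), Rational(1, 2)) = Mul(Rational(1, 839), I, Pow(21712481, Rational(1, 2)))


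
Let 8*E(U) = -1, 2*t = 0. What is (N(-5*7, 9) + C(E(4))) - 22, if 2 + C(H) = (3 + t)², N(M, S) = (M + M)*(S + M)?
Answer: 1805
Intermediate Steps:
t = 0 (t = (½)*0 = 0)
N(M, S) = 2*M*(M + S) (N(M, S) = (2*M)*(M + S) = 2*M*(M + S))
E(U) = -⅛ (E(U) = (⅛)*(-1) = -⅛)
C(H) = 7 (C(H) = -2 + (3 + 0)² = -2 + 3² = -2 + 9 = 7)
(N(-5*7, 9) + C(E(4))) - 22 = (2*(-5*7)*(-5*7 + 9) + 7) - 22 = (2*(-35)*(-35 + 9) + 7) - 22 = (2*(-35)*(-26) + 7) - 22 = (1820 + 7) - 22 = 1827 - 22 = 1805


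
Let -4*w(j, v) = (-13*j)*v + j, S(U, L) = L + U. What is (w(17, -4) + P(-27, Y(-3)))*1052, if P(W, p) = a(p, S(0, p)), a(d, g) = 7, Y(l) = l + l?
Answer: -229599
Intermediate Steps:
Y(l) = 2*l
w(j, v) = -j/4 + 13*j*v/4 (w(j, v) = -((-13*j)*v + j)/4 = -(-13*j*v + j)/4 = -(j - 13*j*v)/4 = -j/4 + 13*j*v/4)
P(W, p) = 7
(w(17, -4) + P(-27, Y(-3)))*1052 = ((1/4)*17*(-1 + 13*(-4)) + 7)*1052 = ((1/4)*17*(-1 - 52) + 7)*1052 = ((1/4)*17*(-53) + 7)*1052 = (-901/4 + 7)*1052 = -873/4*1052 = -229599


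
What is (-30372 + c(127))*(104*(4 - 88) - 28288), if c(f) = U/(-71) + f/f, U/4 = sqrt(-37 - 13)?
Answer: 1124455904 + 740480*I*sqrt(2)/71 ≈ 1.1245e+9 + 14749.0*I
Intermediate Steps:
U = 20*I*sqrt(2) (U = 4*sqrt(-37 - 13) = 4*sqrt(-50) = 4*(5*I*sqrt(2)) = 20*I*sqrt(2) ≈ 28.284*I)
c(f) = 1 - 20*I*sqrt(2)/71 (c(f) = (20*I*sqrt(2))/(-71) + f/f = (20*I*sqrt(2))*(-1/71) + 1 = -20*I*sqrt(2)/71 + 1 = 1 - 20*I*sqrt(2)/71)
(-30372 + c(127))*(104*(4 - 88) - 28288) = (-30372 + (1 - 20*I*sqrt(2)/71))*(104*(4 - 88) - 28288) = (-30371 - 20*I*sqrt(2)/71)*(104*(-84) - 28288) = (-30371 - 20*I*sqrt(2)/71)*(-8736 - 28288) = (-30371 - 20*I*sqrt(2)/71)*(-37024) = 1124455904 + 740480*I*sqrt(2)/71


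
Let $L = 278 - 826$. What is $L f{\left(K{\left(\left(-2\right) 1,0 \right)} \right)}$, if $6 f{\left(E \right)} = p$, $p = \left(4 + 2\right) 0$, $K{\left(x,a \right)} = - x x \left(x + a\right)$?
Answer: $0$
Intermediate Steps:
$K{\left(x,a \right)} = - x^{2} \left(a + x\right)$
$p = 0$ ($p = 6 \cdot 0 = 0$)
$f{\left(E \right)} = 0$ ($f{\left(E \right)} = \frac{1}{6} \cdot 0 = 0$)
$L = -548$ ($L = 278 - 826 = -548$)
$L f{\left(K{\left(\left(-2\right) 1,0 \right)} \right)} = \left(-548\right) 0 = 0$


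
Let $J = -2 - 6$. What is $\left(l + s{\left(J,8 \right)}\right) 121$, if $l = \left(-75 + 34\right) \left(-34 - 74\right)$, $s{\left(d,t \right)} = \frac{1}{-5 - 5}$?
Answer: $\frac{5357759}{10} \approx 5.3578 \cdot 10^{5}$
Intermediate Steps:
$J = -8$
$s{\left(d,t \right)} = - \frac{1}{10}$ ($s{\left(d,t \right)} = \frac{1}{-10} = - \frac{1}{10}$)
$l = 4428$ ($l = \left(-41\right) \left(-108\right) = 4428$)
$\left(l + s{\left(J,8 \right)}\right) 121 = \left(4428 - \frac{1}{10}\right) 121 = \frac{44279}{10} \cdot 121 = \frac{5357759}{10}$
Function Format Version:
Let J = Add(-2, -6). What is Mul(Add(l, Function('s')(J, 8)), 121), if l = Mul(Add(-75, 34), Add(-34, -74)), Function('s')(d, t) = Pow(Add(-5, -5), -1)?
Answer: Rational(5357759, 10) ≈ 5.3578e+5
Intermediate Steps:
J = -8
Function('s')(d, t) = Rational(-1, 10) (Function('s')(d, t) = Pow(-10, -1) = Rational(-1, 10))
l = 4428 (l = Mul(-41, -108) = 4428)
Mul(Add(l, Function('s')(J, 8)), 121) = Mul(Add(4428, Rational(-1, 10)), 121) = Mul(Rational(44279, 10), 121) = Rational(5357759, 10)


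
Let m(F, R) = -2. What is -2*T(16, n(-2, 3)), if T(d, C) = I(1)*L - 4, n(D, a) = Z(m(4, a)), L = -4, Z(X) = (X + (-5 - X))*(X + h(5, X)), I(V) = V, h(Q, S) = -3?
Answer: 16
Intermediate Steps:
Z(X) = 15 - 5*X (Z(X) = (X + (-5 - X))*(X - 3) = -5*(-3 + X) = 15 - 5*X)
n(D, a) = 25 (n(D, a) = 15 - 5*(-2) = 15 + 10 = 25)
T(d, C) = -8 (T(d, C) = 1*(-4) - 4 = -4 - 4 = -8)
-2*T(16, n(-2, 3)) = -2*(-8) = 16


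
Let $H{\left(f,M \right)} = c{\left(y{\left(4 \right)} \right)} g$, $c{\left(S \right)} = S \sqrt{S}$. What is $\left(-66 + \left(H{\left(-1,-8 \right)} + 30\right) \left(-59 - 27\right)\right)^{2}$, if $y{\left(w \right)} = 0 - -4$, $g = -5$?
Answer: $630436$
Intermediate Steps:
$y{\left(w \right)} = 4$ ($y{\left(w \right)} = 0 + 4 = 4$)
$c{\left(S \right)} = S^{\frac{3}{2}}$
$H{\left(f,M \right)} = -40$ ($H{\left(f,M \right)} = 4^{\frac{3}{2}} \left(-5\right) = 8 \left(-5\right) = -40$)
$\left(-66 + \left(H{\left(-1,-8 \right)} + 30\right) \left(-59 - 27\right)\right)^{2} = \left(-66 + \left(-40 + 30\right) \left(-59 - 27\right)\right)^{2} = \left(-66 - -860\right)^{2} = \left(-66 + 860\right)^{2} = 794^{2} = 630436$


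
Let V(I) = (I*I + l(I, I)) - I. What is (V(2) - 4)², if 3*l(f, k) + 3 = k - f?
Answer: 9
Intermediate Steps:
l(f, k) = -1 - f/3 + k/3 (l(f, k) = -1 + (k - f)/3 = -1 + (-f/3 + k/3) = -1 - f/3 + k/3)
V(I) = -1 + I² - I (V(I) = (I*I + (-1 - I/3 + I/3)) - I = (I² - 1) - I = (-1 + I²) - I = -1 + I² - I)
(V(2) - 4)² = ((-1 + 2² - 1*2) - 4)² = ((-1 + 4 - 2) - 4)² = (1 - 4)² = (-3)² = 9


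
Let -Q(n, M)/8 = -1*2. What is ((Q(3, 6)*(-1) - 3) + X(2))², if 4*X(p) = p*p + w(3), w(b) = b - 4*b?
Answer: 6561/16 ≈ 410.06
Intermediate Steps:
Q(n, M) = 16 (Q(n, M) = -(-8)*2 = -8*(-2) = 16)
w(b) = -3*b
X(p) = -9/4 + p²/4 (X(p) = (p*p - 3*3)/4 = (p² - 9)/4 = (-9 + p²)/4 = -9/4 + p²/4)
((Q(3, 6)*(-1) - 3) + X(2))² = ((16*(-1) - 3) + (-9/4 + (¼)*2²))² = ((-16 - 3) + (-9/4 + (¼)*4))² = (-19 + (-9/4 + 1))² = (-19 - 5/4)² = (-81/4)² = 6561/16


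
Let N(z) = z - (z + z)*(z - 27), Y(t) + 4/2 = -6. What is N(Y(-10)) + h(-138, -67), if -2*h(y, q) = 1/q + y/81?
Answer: -2051915/3618 ≈ -567.14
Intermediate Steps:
Y(t) = -8 (Y(t) = -2 - 6 = -8)
h(y, q) = -1/(2*q) - y/162 (h(y, q) = -(1/q + y/81)/2 = -1/(2*q) - y/162)
N(z) = z - 2*z*(-27 + z)
N(Y(-10)) + h(-138, -67) = -8*(55 - 2*(-8)) + (1/162)*(-81 - 1*(-67)*(-138))/(-67) = -8*(55 + 16) + (1/162)*(-1/67)*(-81 - 9246) = -8*71 + (1/162)*(-1/67)*(-9327) = -568 + 3109/3618 = -2051915/3618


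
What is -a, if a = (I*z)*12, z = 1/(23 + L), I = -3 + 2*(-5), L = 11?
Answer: 78/17 ≈ 4.5882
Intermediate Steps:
I = -13 (I = -3 - 10 = -13)
z = 1/34 (z = 1/(23 + 11) = 1/34 ≈ 0.029412)
a = -78/17 (a = -13*1/34*12 = -13/34*12 = -78/17 ≈ -4.5882)
-a = -1*(-78/17) = 78/17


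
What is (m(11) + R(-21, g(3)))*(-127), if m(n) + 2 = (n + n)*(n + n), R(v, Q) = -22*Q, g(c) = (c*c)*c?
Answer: 14224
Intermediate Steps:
g(c) = c³ (g(c) = c²*c = c³)
m(n) = -2 + 4*n² (m(n) = -2 + (n + n)*(n + n) = -2 + (2*n)*(2*n) = -2 + 4*n²)
(m(11) + R(-21, g(3)))*(-127) = ((-2 + 4*11²) - 22*3³)*(-127) = ((-2 + 4*121) - 22*27)*(-127) = ((-2 + 484) - 594)*(-127) = (482 - 594)*(-127) = -112*(-127) = 14224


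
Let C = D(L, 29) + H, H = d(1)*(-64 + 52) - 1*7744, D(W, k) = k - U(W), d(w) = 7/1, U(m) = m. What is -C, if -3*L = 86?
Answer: 23311/3 ≈ 7770.3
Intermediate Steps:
d(w) = 7 (d(w) = 7*1 = 7)
L = -86/3 (L = -1/3*86 = -86/3 ≈ -28.667)
D(W, k) = k - W
H = -7828 (H = 7*(-64 + 52) - 1*7744 = 7*(-12) - 7744 = -84 - 7744 = -7828)
C = -23311/3 (C = (29 - 1*(-86/3)) - 7828 = (29 + 86/3) - 7828 = 173/3 - 7828 = -23311/3 ≈ -7770.3)
-C = -1*(-23311/3) = 23311/3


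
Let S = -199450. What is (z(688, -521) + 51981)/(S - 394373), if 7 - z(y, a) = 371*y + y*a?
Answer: -155188/593823 ≈ -0.26134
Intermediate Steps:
z(y, a) = 7 - 371*y - a*y (z(y, a) = 7 - (371*y + y*a) = 7 - (371*y + a*y) = 7 + (-371*y - a*y) = 7 - 371*y - a*y)
(z(688, -521) + 51981)/(S - 394373) = ((7 - 371*688 - 1*(-521)*688) + 51981)/(-199450 - 394373) = ((7 - 255248 + 358448) + 51981)/(-593823) = (103207 + 51981)*(-1/593823) = 155188*(-1/593823) = -155188/593823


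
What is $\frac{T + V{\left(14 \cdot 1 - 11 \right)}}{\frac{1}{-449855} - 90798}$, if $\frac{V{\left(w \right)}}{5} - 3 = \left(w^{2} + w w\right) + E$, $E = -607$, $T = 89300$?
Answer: $- \frac{38853976350}{40845934291} \approx -0.95123$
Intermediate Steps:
$V{\left(w \right)} = -3020 + 10 w^{2}$ ($V{\left(w \right)} = 15 + 5 \left(\left(w^{2} + w w\right) - 607\right) = 15 + 5 \left(\left(w^{2} + w^{2}\right) - 607\right) = 15 + 5 \left(2 w^{2} - 607\right) = 15 + 5 \left(-607 + 2 w^{2}\right) = 15 + \left(-3035 + 10 w^{2}\right) = -3020 + 10 w^{2}$)
$\frac{T + V{\left(14 \cdot 1 - 11 \right)}}{\frac{1}{-449855} - 90798} = \frac{89300 - \left(3020 - 10 \left(14 \cdot 1 - 11\right)^{2}\right)}{\frac{1}{-449855} - 90798} = \frac{89300 - \left(3020 - 10 \left(14 - 11\right)^{2}\right)}{- \frac{1}{449855} - 90798} = \frac{89300 - \left(3020 - 10 \cdot 3^{2}\right)}{- \frac{40845934291}{449855}} = \left(89300 + \left(-3020 + 10 \cdot 9\right)\right) \left(- \frac{449855}{40845934291}\right) = \left(89300 + \left(-3020 + 90\right)\right) \left(- \frac{449855}{40845934291}\right) = \left(89300 - 2930\right) \left(- \frac{449855}{40845934291}\right) = 86370 \left(- \frac{449855}{40845934291}\right) = - \frac{38853976350}{40845934291}$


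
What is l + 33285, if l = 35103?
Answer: 68388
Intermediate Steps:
l + 33285 = 35103 + 33285 = 68388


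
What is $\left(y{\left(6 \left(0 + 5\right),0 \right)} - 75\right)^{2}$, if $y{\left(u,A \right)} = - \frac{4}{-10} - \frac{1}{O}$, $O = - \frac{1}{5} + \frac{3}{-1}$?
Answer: $\frac{35319249}{6400} \approx 5518.6$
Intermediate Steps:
$O = - \frac{16}{5}$ ($O = \left(-1\right) \frac{1}{5} + 3 \left(-1\right) = - \frac{1}{5} - 3 = - \frac{16}{5} \approx -3.2$)
$y{\left(u,A \right)} = \frac{57}{80}$ ($y{\left(u,A \right)} = - \frac{4}{-10} - \frac{1}{- \frac{16}{5}} = \left(-4\right) \left(- \frac{1}{10}\right) - - \frac{5}{16} = \frac{2}{5} + \frac{5}{16} = \frac{57}{80}$)
$\left(y{\left(6 \left(0 + 5\right),0 \right)} - 75\right)^{2} = \left(\frac{57}{80} - 75\right)^{2} = \left(- \frac{5943}{80}\right)^{2} = \frac{35319249}{6400}$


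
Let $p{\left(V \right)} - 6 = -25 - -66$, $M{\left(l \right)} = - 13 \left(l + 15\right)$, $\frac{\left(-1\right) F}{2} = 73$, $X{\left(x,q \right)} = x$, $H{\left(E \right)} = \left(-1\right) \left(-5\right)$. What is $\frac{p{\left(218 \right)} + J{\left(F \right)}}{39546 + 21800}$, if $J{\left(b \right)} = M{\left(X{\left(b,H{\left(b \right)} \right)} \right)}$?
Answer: $\frac{875}{30673} \approx 0.028527$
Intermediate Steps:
$H{\left(E \right)} = 5$
$F = -146$ ($F = \left(-2\right) 73 = -146$)
$M{\left(l \right)} = -195 - 13 l$ ($M{\left(l \right)} = - 13 \left(15 + l\right) = -195 - 13 l$)
$p{\left(V \right)} = 47$ ($p{\left(V \right)} = 6 - -41 = 6 + \left(-25 + 66\right) = 6 + 41 = 47$)
$J{\left(b \right)} = -195 - 13 b$
$\frac{p{\left(218 \right)} + J{\left(F \right)}}{39546 + 21800} = \frac{47 - -1703}{39546 + 21800} = \frac{47 + \left(-195 + 1898\right)}{61346} = \left(47 + 1703\right) \frac{1}{61346} = 1750 \cdot \frac{1}{61346} = \frac{875}{30673}$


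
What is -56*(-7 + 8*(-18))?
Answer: 8456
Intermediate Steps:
-56*(-7 + 8*(-18)) = -56*(-7 - 144) = -56*(-151) = 8456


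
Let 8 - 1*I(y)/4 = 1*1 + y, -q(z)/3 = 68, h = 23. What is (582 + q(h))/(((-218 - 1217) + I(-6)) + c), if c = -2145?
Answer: -3/28 ≈ -0.10714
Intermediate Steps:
q(z) = -204 (q(z) = -3*68 = -204)
I(y) = 28 - 4*y (I(y) = 32 - 4*(1*1 + y) = 32 - 4*(1 + y) = 32 + (-4 - 4*y) = 28 - 4*y)
(582 + q(h))/(((-218 - 1217) + I(-6)) + c) = (582 - 204)/(((-218 - 1217) + (28 - 4*(-6))) - 2145) = 378/((-1435 + (28 + 24)) - 2145) = 378/((-1435 + 52) - 2145) = 378/(-1383 - 2145) = 378/(-3528) = 378*(-1/3528) = -3/28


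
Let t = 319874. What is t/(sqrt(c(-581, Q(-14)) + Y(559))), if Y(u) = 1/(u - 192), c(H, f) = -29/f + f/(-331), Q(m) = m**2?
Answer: -4478236*I*sqrt(2132726621033)/17556629 ≈ -3.7251e+5*I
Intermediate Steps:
c(H, f) = -29/f - f/331 (c(H, f) = -29/f + f*(-1/331) = -29/f - f/331)
Y(u) = 1/(-192 + u)
t/(sqrt(c(-581, Q(-14)) + Y(559))) = 319874/(sqrt((-29/((-14)**2) - 1/331*(-14)**2) + 1/(-192 + 559))) = 319874/(sqrt((-29/196 - 1/331*196) + 1/367)) = 319874/(sqrt((-29*1/196 - 196/331) + 1/367)) = 319874/(sqrt((-29/196 - 196/331) + 1/367)) = 319874/(sqrt(-48015/64876 + 1/367)) = 319874/(sqrt(-17556629/23809492)) = 319874/((I*sqrt(2132726621033)/1700678)) = 319874*(-14*I*sqrt(2132726621033)/17556629) = -4478236*I*sqrt(2132726621033)/17556629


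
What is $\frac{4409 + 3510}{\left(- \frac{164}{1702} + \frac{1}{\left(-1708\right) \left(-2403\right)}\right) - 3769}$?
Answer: $- \frac{27659322634356}{13164623333473} \approx -2.101$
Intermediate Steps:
$\frac{4409 + 3510}{\left(- \frac{164}{1702} + \frac{1}{\left(-1708\right) \left(-2403\right)}\right) - 3769} = \frac{7919}{\left(\left(-164\right) \frac{1}{1702} - - \frac{1}{4104324}\right) - 3769} = \frac{7919}{\left(- \frac{82}{851} + \frac{1}{4104324}\right) - 3769} = \frac{7919}{- \frac{336553717}{3492779724} - 3769} = \frac{7919}{- \frac{13164623333473}{3492779724}} = 7919 \left(- \frac{3492779724}{13164623333473}\right) = - \frac{27659322634356}{13164623333473}$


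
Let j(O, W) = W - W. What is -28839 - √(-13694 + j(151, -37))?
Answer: -28839 - I*√13694 ≈ -28839.0 - 117.02*I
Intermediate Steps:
j(O, W) = 0
-28839 - √(-13694 + j(151, -37)) = -28839 - √(-13694 + 0) = -28839 - √(-13694) = -28839 - I*√13694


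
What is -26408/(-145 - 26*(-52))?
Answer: -26408/1207 ≈ -21.879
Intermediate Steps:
-26408/(-145 - 26*(-52)) = -26408/(-145 + 1352) = -26408/1207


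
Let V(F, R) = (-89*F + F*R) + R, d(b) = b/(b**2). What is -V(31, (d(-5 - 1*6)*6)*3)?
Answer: 30925/11 ≈ 2811.4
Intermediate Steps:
d(b) = 1/b (d(b) = b/b**2 = 1/b)
V(F, R) = R - 89*F + F*R
-V(31, (d(-5 - 1*6)*6)*3) = -((6/(-5 - 1*6))*3 - 89*31 + 31*((6/(-5 - 1*6))*3)) = -((6/(-5 - 6))*3 - 2759 + 31*((6/(-5 - 6))*3)) = -((6/(-11))*3 - 2759 + 31*((6/(-11))*3)) = -(-1/11*6*3 - 2759 + 31*(-1/11*6*3)) = -(-6/11*3 - 2759 + 31*(-6/11*3)) = -(-18/11 - 2759 + 31*(-18/11)) = -(-18/11 - 2759 - 558/11) = -1*(-30925/11) = 30925/11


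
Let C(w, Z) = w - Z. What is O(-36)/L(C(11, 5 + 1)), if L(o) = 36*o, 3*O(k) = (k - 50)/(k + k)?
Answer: 43/19440 ≈ 0.0022119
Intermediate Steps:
O(k) = (-50 + k)/(6*k) (O(k) = ((k - 50)/(k + k))/3 = ((-50 + k)/((2*k)))/3 = ((-50 + k)*(1/(2*k)))/3 = ((-50 + k)/(2*k))/3 = (-50 + k)/(6*k))
O(-36)/L(C(11, 5 + 1)) = ((1/6)*(-50 - 36)/(-36))/((36*(11 - (5 + 1)))) = ((1/6)*(-1/36)*(-86))/((36*(11 - 1*6))) = 43/(108*((36*(11 - 6)))) = 43/(108*((36*5))) = (43/108)/180 = (43/108)*(1/180) = 43/19440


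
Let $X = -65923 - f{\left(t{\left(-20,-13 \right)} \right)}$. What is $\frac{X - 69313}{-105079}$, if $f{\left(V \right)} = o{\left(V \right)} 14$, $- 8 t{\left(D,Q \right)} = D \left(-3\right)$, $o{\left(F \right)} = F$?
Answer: $\frac{135131}{105079} \approx 1.286$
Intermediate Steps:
$t{\left(D,Q \right)} = \frac{3 D}{8}$ ($t{\left(D,Q \right)} = - \frac{D \left(-3\right)}{8} = - \frac{\left(-3\right) D}{8} = \frac{3 D}{8}$)
$f{\left(V \right)} = 14 V$ ($f{\left(V \right)} = V 14 = 14 V$)
$X = -65818$ ($X = -65923 - 14 \cdot \frac{3}{8} \left(-20\right) = -65923 - 14 \left(- \frac{15}{2}\right) = -65923 - -105 = -65923 + 105 = -65818$)
$\frac{X - 69313}{-105079} = \frac{-65818 - 69313}{-105079} = \left(-65818 - 69313\right) \left(- \frac{1}{105079}\right) = \left(-135131\right) \left(- \frac{1}{105079}\right) = \frac{135131}{105079}$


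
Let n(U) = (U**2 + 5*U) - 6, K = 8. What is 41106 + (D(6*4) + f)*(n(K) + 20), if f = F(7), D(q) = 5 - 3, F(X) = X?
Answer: 42168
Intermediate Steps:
D(q) = 2
n(U) = -6 + U**2 + 5*U
f = 7
41106 + (D(6*4) + f)*(n(K) + 20) = 41106 + (2 + 7)*((-6 + 8**2 + 5*8) + 20) = 41106 + 9*((-6 + 64 + 40) + 20) = 41106 + 9*(98 + 20) = 41106 + 9*118 = 41106 + 1062 = 42168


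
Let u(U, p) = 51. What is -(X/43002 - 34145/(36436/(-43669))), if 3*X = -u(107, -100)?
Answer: -32059667875799/783410436 ≈ -40923.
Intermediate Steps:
X = -17 (X = (-1*51)/3 = (⅓)*(-51) = -17)
-(X/43002 - 34145/(36436/(-43669))) = -(-17/43002 - 34145/(36436/(-43669))) = -(-17*1/43002 - 34145/(36436*(-1/43669))) = -(-17/43002 - 34145/(-36436/43669)) = -(-17/43002 - 34145*(-43669/36436)) = -(-17/43002 + 1491078005/36436) = -1*32059667875799/783410436 = -32059667875799/783410436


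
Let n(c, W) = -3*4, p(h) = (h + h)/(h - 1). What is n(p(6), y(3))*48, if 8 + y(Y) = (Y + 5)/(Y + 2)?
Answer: -576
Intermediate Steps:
y(Y) = -8 + (5 + Y)/(2 + Y) (y(Y) = -8 + (Y + 5)/(Y + 2) = -8 + (5 + Y)/(2 + Y))
p(h) = 2*h/(-1 + h) (p(h) = (2*h)/(-1 + h) = 2*h/(-1 + h))
n(c, W) = -12
n(p(6), y(3))*48 = -12*48 = -576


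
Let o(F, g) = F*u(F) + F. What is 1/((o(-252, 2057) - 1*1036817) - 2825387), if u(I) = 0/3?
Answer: -1/3862456 ≈ -2.5890e-7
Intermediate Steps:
u(I) = 0 (u(I) = 0*(⅓) = 0)
o(F, g) = F (o(F, g) = F*0 + F = 0 + F = F)
1/((o(-252, 2057) - 1*1036817) - 2825387) = 1/((-252 - 1*1036817) - 2825387) = 1/((-252 - 1036817) - 2825387) = 1/(-1037069 - 2825387) = 1/(-3862456) = -1/3862456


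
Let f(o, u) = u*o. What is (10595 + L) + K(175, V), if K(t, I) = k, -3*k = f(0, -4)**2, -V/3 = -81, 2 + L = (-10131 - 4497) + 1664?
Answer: -2371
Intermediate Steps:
L = -12966 (L = -2 + ((-10131 - 4497) + 1664) = -2 + (-14628 + 1664) = -2 - 12964 = -12966)
V = 243 (V = -3*(-81) = 243)
f(o, u) = o*u
k = 0 (k = -(0*(-4))**2/3 = -1/3*0**2 = -1/3*0 = 0)
K(t, I) = 0
(10595 + L) + K(175, V) = (10595 - 12966) + 0 = -2371 + 0 = -2371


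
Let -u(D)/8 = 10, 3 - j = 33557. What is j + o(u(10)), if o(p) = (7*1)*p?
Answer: -34114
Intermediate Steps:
j = -33554 (j = 3 - 1*33557 = 3 - 33557 = -33554)
u(D) = -80 (u(D) = -8*10 = -80)
o(p) = 7*p
j + o(u(10)) = -33554 + 7*(-80) = -33554 - 560 = -34114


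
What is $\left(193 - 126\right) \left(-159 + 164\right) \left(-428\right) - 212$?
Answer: $-143592$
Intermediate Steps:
$\left(193 - 126\right) \left(-159 + 164\right) \left(-428\right) - 212 = 67 \cdot 5 \left(-428\right) - 212 = 335 \left(-428\right) - 212 = -143380 - 212 = -143592$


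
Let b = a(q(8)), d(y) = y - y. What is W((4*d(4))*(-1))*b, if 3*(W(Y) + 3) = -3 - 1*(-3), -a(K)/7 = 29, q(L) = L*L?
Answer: 609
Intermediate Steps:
d(y) = 0
q(L) = L²
a(K) = -203 (a(K) = -7*29 = -203)
b = -203
W(Y) = -3 (W(Y) = -3 + (-3 - 1*(-3))/3 = -3 + (-3 + 3)/3 = -3 + (⅓)*0 = -3 + 0 = -3)
W((4*d(4))*(-1))*b = -3*(-203) = 609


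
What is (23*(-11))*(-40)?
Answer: 10120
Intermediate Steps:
(23*(-11))*(-40) = -253*(-40) = 10120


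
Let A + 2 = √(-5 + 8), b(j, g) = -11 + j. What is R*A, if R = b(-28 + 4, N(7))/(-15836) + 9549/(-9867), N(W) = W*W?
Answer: 50290873/26042302 - 50290873*√3/52084604 ≈ 0.25872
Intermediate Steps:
N(W) = W²
A = -2 + √3 (A = -2 + √(-5 + 8) = -2 + √3 ≈ -0.26795)
R = -50290873/52084604 (R = (-11 + (-28 + 4))/(-15836) + 9549/(-9867) = (-11 - 24)*(-1/15836) + 9549*(-1/9867) = -35*(-1/15836) - 3183/3289 = 35/15836 - 3183/3289 = -50290873/52084604 ≈ -0.96556)
R*A = -50290873*(-2 + √3)/52084604 = 50290873/26042302 - 50290873*√3/52084604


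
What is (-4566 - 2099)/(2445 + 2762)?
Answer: -6665/5207 ≈ -1.2800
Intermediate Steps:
(-4566 - 2099)/(2445 + 2762) = -6665/5207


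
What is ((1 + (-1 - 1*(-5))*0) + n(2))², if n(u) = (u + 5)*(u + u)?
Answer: 841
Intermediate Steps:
n(u) = 2*u*(5 + u) (n(u) = (5 + u)*(2*u) = 2*u*(5 + u))
((1 + (-1 - 1*(-5))*0) + n(2))² = ((1 + (-1 - 1*(-5))*0) + 2*2*(5 + 2))² = ((1 + (-1 + 5)*0) + 2*2*7)² = ((1 + 4*0) + 28)² = ((1 + 0) + 28)² = (1 + 28)² = 29² = 841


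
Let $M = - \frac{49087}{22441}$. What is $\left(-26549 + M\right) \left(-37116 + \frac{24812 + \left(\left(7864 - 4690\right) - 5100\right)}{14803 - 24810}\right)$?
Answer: $\frac{221318632765598808}{224567087} \approx 9.8553 \cdot 10^{8}$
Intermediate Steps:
$M = - \frac{49087}{22441}$ ($M = \left(-49087\right) \frac{1}{22441} = - \frac{49087}{22441} \approx -2.1874$)
$\left(-26549 + M\right) \left(-37116 + \frac{24812 + \left(\left(7864 - 4690\right) - 5100\right)}{14803 - 24810}\right) = \left(-26549 - \frac{49087}{22441}\right) \left(-37116 + \frac{24812 + \left(\left(7864 - 4690\right) - 5100\right)}{14803 - 24810}\right) = - \frac{595835196 \left(-37116 + \frac{24812 + \left(3174 - 5100\right)}{-10007}\right)}{22441} = - \frac{595835196 \left(-37116 + \left(24812 - 1926\right) \left(- \frac{1}{10007}\right)\right)}{22441} = - \frac{595835196 \left(-37116 + 22886 \left(- \frac{1}{10007}\right)\right)}{22441} = - \frac{595835196 \left(-37116 - \frac{22886}{10007}\right)}{22441} = \left(- \frac{595835196}{22441}\right) \left(- \frac{371442698}{10007}\right) = \frac{221318632765598808}{224567087}$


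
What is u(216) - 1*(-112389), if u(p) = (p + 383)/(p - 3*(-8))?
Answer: 26973959/240 ≈ 1.1239e+5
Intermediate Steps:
u(p) = (383 + p)/(24 + p) (u(p) = (383 + p)/(p + 24) = (383 + p)/(24 + p))
u(216) - 1*(-112389) = (383 + 216)/(24 + 216) - 1*(-112389) = 599/240 + 112389 = 26973959/240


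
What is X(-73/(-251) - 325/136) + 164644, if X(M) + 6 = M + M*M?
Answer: 191849832919065/1165266496 ≈ 1.6464e+5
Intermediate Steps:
X(M) = -6 + M + M² (X(M) = -6 + (M + M*M) = -6 + (M + M²) = -6 + M + M²)
X(-73/(-251) - 325/136) + 164644 = (-6 + (-73/(-251) - 325/136) + (-73/(-251) - 325/136)²) + 164644 = (-6 + (-73*(-1/251) - 325*1/136) + (-73*(-1/251) - 325*1/136)²) + 164644 = (-6 + (73/251 - 325/136) + (73/251 - 325/136)²) + 164644 = (-6 - 71647/34136 + (-71647/34136)²) + 164644 = (-6 - 71647/34136 + 5133292609/1165266496) + 164644 = -4304048359/1165266496 + 164644 = 191849832919065/1165266496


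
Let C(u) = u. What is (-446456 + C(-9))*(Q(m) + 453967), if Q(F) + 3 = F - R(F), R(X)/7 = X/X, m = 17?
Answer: -202683501910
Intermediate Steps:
R(X) = 7 (R(X) = 7*(X/X) = 7*1 = 7)
Q(F) = -10 + F (Q(F) = -3 + (F - 1*7) = -3 + (F - 7) = -3 + (-7 + F) = -10 + F)
(-446456 + C(-9))*(Q(m) + 453967) = (-446456 - 9)*((-10 + 17) + 453967) = -446465*(7 + 453967) = -446465*453974 = -202683501910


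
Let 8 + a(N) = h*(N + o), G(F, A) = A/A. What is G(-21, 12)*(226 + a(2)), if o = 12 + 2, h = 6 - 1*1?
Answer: 298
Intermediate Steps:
G(F, A) = 1
h = 5 (h = 6 - 1 = 5)
o = 14
a(N) = 62 + 5*N (a(N) = -8 + 5*(N + 14) = -8 + 5*(14 + N) = -8 + (70 + 5*N) = 62 + 5*N)
G(-21, 12)*(226 + a(2)) = 1*(226 + (62 + 5*2)) = 1*(226 + (62 + 10)) = 1*(226 + 72) = 1*298 = 298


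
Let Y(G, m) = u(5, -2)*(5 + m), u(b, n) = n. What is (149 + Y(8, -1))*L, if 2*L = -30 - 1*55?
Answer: -11985/2 ≈ -5992.5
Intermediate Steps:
L = -85/2 (L = (-30 - 1*55)/2 = (-30 - 55)/2 = (½)*(-85) = -85/2 ≈ -42.500)
Y(G, m) = -10 - 2*m (Y(G, m) = -2*(5 + m) = -10 - 2*m)
(149 + Y(8, -1))*L = (149 + (-10 - 2*(-1)))*(-85/2) = (149 + (-10 + 2))*(-85/2) = (149 - 8)*(-85/2) = 141*(-85/2) = -11985/2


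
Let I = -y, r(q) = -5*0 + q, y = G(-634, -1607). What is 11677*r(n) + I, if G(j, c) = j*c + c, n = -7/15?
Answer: -15340204/15 ≈ -1.0227e+6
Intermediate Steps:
n = -7/15 (n = -7*1/15 = -7/15 ≈ -0.46667)
G(j, c) = c + c*j (G(j, c) = c*j + c = c + c*j)
y = 1017231 (y = -1607*(1 - 634) = -1607*(-633) = 1017231)
r(q) = q (r(q) = 0 + q = q)
I = -1017231 (I = -1*1017231 = -1017231)
11677*r(n) + I = 11677*(-7/15) - 1017231 = -81739/15 - 1017231 = -15340204/15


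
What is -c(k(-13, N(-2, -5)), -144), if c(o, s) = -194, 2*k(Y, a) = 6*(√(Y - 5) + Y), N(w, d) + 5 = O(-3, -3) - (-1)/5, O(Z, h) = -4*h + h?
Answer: 194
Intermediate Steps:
O(Z, h) = -3*h
N(w, d) = 21/5 (N(w, d) = -5 + (-3*(-3) - (-1)/5) = -5 + (9 - (-1)/5) = -5 + (9 - 1*(-⅕)) = -5 + (9 + ⅕) = -5 + 46/5 = 21/5)
k(Y, a) = 3*Y + 3*√(-5 + Y) (k(Y, a) = (6*(√(Y - 5) + Y))/2 = (6*(√(-5 + Y) + Y))/2 = (6*(Y + √(-5 + Y)))/2 = (6*Y + 6*√(-5 + Y))/2 = 3*Y + 3*√(-5 + Y))
-c(k(-13, N(-2, -5)), -144) = -1*(-194) = 194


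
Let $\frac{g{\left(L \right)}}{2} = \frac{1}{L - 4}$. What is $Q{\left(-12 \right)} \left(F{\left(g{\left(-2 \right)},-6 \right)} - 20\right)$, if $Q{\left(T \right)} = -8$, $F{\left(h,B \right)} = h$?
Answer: $\frac{488}{3} \approx 162.67$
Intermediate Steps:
$g{\left(L \right)} = \frac{2}{-4 + L}$ ($g{\left(L \right)} = \frac{2}{L - 4} = \frac{2}{-4 + L}$)
$Q{\left(-12 \right)} \left(F{\left(g{\left(-2 \right)},-6 \right)} - 20\right) = - 8 \left(\frac{2}{-4 - 2} - 20\right) = - 8 \left(\frac{2}{-6} - 20\right) = - 8 \left(2 \left(- \frac{1}{6}\right) - 20\right) = - 8 \left(- \frac{1}{3} - 20\right) = \left(-8\right) \left(- \frac{61}{3}\right) = \frac{488}{3}$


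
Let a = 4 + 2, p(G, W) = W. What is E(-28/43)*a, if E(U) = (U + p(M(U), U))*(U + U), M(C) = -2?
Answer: 18816/1849 ≈ 10.176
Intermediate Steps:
a = 6
E(U) = 4*U**2 (E(U) = (U + U)*(U + U) = (2*U)*(2*U) = 4*U**2)
E(-28/43)*a = (4*(-28/43)**2)*6 = (4*(784/1849))*6 = (3136/1849)*6 = 18816/1849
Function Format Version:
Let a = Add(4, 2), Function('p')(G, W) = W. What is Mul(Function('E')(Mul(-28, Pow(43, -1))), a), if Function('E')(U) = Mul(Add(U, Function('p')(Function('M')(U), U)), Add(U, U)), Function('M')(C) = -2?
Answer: Rational(18816, 1849) ≈ 10.176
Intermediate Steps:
a = 6
Function('E')(U) = Mul(4, Pow(U, 2)) (Function('E')(U) = Mul(Add(U, U), Add(U, U)) = Mul(Mul(2, U), Mul(2, U)) = Mul(4, Pow(U, 2)))
Mul(Function('E')(Mul(-28, Pow(43, -1))), a) = Mul(Mul(4, Pow(Mul(-28, Pow(43, -1)), 2)), 6) = Mul(Mul(4, Pow(Mul(-28, Rational(1, 43)), 2)), 6) = Mul(Mul(4, Pow(Rational(-28, 43), 2)), 6) = Mul(Mul(4, Rational(784, 1849)), 6) = Mul(Rational(3136, 1849), 6) = Rational(18816, 1849)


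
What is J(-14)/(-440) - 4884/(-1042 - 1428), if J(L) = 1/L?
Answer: 3008791/1521520 ≈ 1.9775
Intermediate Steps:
J(L) = 1/L
J(-14)/(-440) - 4884/(-1042 - 1428) = 1/(-14*(-440)) - 4884/(-1042 - 1428) = -1/14*(-1/440) - 4884/(-2470) = 1/6160 - 4884*(-1/2470) = 1/6160 + 2442/1235 = 3008791/1521520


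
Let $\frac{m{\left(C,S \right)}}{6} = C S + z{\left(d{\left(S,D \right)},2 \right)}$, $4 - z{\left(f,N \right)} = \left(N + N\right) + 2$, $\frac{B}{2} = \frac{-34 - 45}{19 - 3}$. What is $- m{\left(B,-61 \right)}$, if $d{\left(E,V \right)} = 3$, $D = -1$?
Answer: $- \frac{14409}{4} \approx -3602.3$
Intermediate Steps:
$B = - \frac{79}{8}$ ($B = 2 \frac{-34 - 45}{19 - 3} = 2 \left(- \frac{79}{16}\right) = - \frac{79}{8} \approx -9.875$)
$z{\left(f,N \right)} = 2 - 2 N$ ($z{\left(f,N \right)} = 4 - \left(\left(N + N\right) + 2\right) = 4 - \left(2 N + 2\right) = 4 - \left(2 + 2 N\right) = 2 - 2 N$)
$m{\left(C,S \right)} = -12 + 6 C S$ ($m{\left(C,S \right)} = 6 \left(C S + \left(2 - 4\right)\right) = 6 \left(C S - 2\right) = 6 \left(-2 + C S\right) = -12 + 6 C S$)
$- m{\left(B,-61 \right)} = - (-12 + 6 \left(- \frac{79}{8}\right) \left(-61\right)) = - (-12 + \frac{14457}{4}) = \left(-1\right) \frac{14409}{4} = - \frac{14409}{4}$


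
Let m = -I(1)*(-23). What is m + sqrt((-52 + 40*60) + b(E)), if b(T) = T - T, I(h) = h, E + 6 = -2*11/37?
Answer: 23 + 2*sqrt(587) ≈ 71.456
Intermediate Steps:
E = -244/37 (E = -6 - 2*11/37 = -6 - 22*1/37 = -6 - 22/37 = -244/37 ≈ -6.5946)
b(T) = 0
m = 23 (m = -(-23) = -1*(-23) = 23)
m + sqrt((-52 + 40*60) + b(E)) = 23 + sqrt((-52 + 40*60) + 0) = 23 + sqrt((-52 + 2400) + 0) = 23 + sqrt(2348 + 0) = 23 + sqrt(2348) = 23 + 2*sqrt(587)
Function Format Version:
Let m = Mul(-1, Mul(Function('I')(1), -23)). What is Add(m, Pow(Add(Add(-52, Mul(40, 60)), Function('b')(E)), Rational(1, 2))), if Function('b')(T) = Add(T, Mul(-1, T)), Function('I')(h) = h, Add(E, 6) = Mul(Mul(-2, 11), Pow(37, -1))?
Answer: Add(23, Mul(2, Pow(587, Rational(1, 2)))) ≈ 71.456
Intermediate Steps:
E = Rational(-244, 37) (E = Add(-6, Mul(Mul(-2, 11), Pow(37, -1))) = Add(-6, Mul(-22, Rational(1, 37))) = Add(-6, Rational(-22, 37)) = Rational(-244, 37) ≈ -6.5946)
Function('b')(T) = 0
m = 23 (m = Mul(-1, Mul(1, -23)) = Mul(-1, -23) = 23)
Add(m, Pow(Add(Add(-52, Mul(40, 60)), Function('b')(E)), Rational(1, 2))) = Add(23, Pow(Add(Add(-52, Mul(40, 60)), 0), Rational(1, 2))) = Add(23, Pow(Add(Add(-52, 2400), 0), Rational(1, 2))) = Add(23, Pow(Add(2348, 0), Rational(1, 2))) = Add(23, Pow(2348, Rational(1, 2))) = Add(23, Mul(2, Pow(587, Rational(1, 2))))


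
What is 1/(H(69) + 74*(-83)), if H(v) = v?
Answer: -1/6073 ≈ -0.00016466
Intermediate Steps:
1/(H(69) + 74*(-83)) = 1/(69 + 74*(-83)) = 1/(69 - 6142) = 1/(-6073) = -1/6073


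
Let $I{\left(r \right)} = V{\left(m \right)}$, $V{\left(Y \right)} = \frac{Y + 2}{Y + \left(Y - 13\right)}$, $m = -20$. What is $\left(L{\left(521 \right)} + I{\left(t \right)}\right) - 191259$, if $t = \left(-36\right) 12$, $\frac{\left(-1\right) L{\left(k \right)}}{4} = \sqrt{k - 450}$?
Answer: $- \frac{10136709}{53} - 4 \sqrt{71} \approx -1.9129 \cdot 10^{5}$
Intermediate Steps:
$L{\left(k \right)} = - 4 \sqrt{-450 + k}$ ($L{\left(k \right)} = - 4 \sqrt{k - 450} = - 4 \sqrt{-450 + k}$)
$t = -432$
$V{\left(Y \right)} = \frac{2 + Y}{-13 + 2 Y}$ ($V{\left(Y \right)} = \frac{2 + Y}{Y + \left(-13 + Y\right)} = \frac{2 + Y}{-13 + 2 Y}$)
$I{\left(r \right)} = \frac{18}{53}$ ($I{\left(r \right)} = \frac{2 - 20}{-13 + 2 \left(-20\right)} = \frac{1}{-13 - 40} \left(-18\right) = \frac{1}{-53} \left(-18\right) = \left(- \frac{1}{53}\right) \left(-18\right) = \frac{18}{53}$)
$\left(L{\left(521 \right)} + I{\left(t \right)}\right) - 191259 = \left(- 4 \sqrt{-450 + 521} + \frac{18}{53}\right) - 191259 = \left(- 4 \sqrt{71} + \frac{18}{53}\right) - 191259 = \left(\frac{18}{53} - 4 \sqrt{71}\right) - 191259 = - \frac{10136709}{53} - 4 \sqrt{71}$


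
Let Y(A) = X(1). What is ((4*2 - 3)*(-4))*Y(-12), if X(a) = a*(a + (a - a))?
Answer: -20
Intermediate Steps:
X(a) = a² (X(a) = a*(a + 0) = a*a = a²)
Y(A) = 1 (Y(A) = 1² = 1)
((4*2 - 3)*(-4))*Y(-12) = ((4*2 - 3)*(-4))*1 = ((8 - 3)*(-4))*1 = (5*(-4))*1 = -20*1 = -20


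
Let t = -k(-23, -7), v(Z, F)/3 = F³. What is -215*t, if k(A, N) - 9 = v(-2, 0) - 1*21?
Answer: -2580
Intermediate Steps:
v(Z, F) = 3*F³
k(A, N) = -12 (k(A, N) = 9 + (3*0³ - 1*21) = 9 + (3*0 - 21) = 9 + (0 - 21) = 9 - 21 = -12)
t = 12 (t = -1*(-12) = 12)
-215*t = -215*12 = -2580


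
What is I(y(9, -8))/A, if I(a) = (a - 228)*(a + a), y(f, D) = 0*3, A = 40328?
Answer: 0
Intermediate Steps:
y(f, D) = 0
I(a) = 2*a*(-228 + a) (I(a) = (-228 + a)*(2*a) = 2*a*(-228 + a))
I(y(9, -8))/A = (2*0*(-228 + 0))/40328 = (2*0*(-228))*(1/40328) = 0*(1/40328) = 0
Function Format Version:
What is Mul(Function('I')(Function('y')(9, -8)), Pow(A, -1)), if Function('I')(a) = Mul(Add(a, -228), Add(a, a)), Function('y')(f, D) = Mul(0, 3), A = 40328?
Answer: 0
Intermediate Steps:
Function('y')(f, D) = 0
Function('I')(a) = Mul(2, a, Add(-228, a)) (Function('I')(a) = Mul(Add(-228, a), Mul(2, a)) = Mul(2, a, Add(-228, a)))
Mul(Function('I')(Function('y')(9, -8)), Pow(A, -1)) = Mul(Mul(2, 0, Add(-228, 0)), Pow(40328, -1)) = Mul(Mul(2, 0, -228), Rational(1, 40328)) = Mul(0, Rational(1, 40328)) = 0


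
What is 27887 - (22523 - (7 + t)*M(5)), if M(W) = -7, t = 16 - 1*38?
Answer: 5469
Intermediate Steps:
t = -22 (t = 16 - 38 = -22)
27887 - (22523 - (7 + t)*M(5)) = 27887 - (22523 - (7 - 22)*(-7)) = 27887 - (22523 - (-15)*(-7)) = 27887 - (22523 - 1*105) = 27887 - (22523 - 105) = 27887 - 1*22418 = 27887 - 22418 = 5469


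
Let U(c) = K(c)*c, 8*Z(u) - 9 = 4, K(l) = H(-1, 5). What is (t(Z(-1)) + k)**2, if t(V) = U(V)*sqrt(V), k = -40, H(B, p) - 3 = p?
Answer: 14997/8 - 260*sqrt(26) ≈ 548.88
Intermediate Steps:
H(B, p) = 3 + p
K(l) = 8 (K(l) = 3 + 5 = 8)
Z(u) = 13/8 (Z(u) = 9/8 + (1/8)*4 = 9/8 + 1/2 = 13/8)
U(c) = 8*c
t(V) = 8*V**(3/2) (t(V) = (8*V)*sqrt(V) = 8*V**(3/2))
(t(Z(-1)) + k)**2 = (8*(13/8)**(3/2) - 40)**2 = (8*(13*sqrt(26)/32) - 40)**2 = (13*sqrt(26)/4 - 40)**2 = (-40 + 13*sqrt(26)/4)**2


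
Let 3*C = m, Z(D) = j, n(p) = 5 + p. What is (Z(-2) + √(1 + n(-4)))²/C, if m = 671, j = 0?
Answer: 6/671 ≈ 0.0089419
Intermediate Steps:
Z(D) = 0
C = 671/3 (C = (⅓)*671 = 671/3 ≈ 223.67)
(Z(-2) + √(1 + n(-4)))²/C = (0 + √(1 + (5 - 4)))²/(671/3) = (0 + √(1 + 1))²*(3/671) = (0 + √2)²*(3/671) = (√2)²*(3/671) = 2*(3/671) = 6/671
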